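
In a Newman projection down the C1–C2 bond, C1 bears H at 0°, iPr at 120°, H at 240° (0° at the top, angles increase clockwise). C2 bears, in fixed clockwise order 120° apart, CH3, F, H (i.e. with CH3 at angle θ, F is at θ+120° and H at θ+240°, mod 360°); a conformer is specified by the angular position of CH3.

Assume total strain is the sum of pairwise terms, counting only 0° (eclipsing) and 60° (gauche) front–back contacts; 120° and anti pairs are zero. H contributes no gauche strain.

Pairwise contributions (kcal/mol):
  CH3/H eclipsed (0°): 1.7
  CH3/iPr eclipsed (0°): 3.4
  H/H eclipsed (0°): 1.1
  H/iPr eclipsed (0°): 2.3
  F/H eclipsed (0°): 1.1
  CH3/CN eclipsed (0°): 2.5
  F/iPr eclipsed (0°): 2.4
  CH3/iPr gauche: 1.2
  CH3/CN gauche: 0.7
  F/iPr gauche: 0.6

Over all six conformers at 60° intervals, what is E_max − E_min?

5.0 kcal/mol

CH3 at 0° (eclipsed): H–CH3 eclipsed, iPr–F eclipsed, H–H eclipsed; 1.7 + 2.4 + 1.1 = 5.2 kcal/mol.
CH3 at 60° (staggered): iPr–CH3 gauche, iPr–F gauche; 1.2 + 0.6 = 1.8 kcal/mol.
CH3 at 120° (eclipsed): H–H eclipsed, iPr–CH3 eclipsed, H–F eclipsed; 1.1 + 3.4 + 1.1 = 5.6 kcal/mol.
CH3 at 180° (staggered): iPr–CH3 gauche; 1.2 = 1.2 kcal/mol.
CH3 at 240° (eclipsed): H–F eclipsed, iPr–H eclipsed, H–CH3 eclipsed; 1.1 + 2.3 + 1.7 = 5.1 kcal/mol.
CH3 at 300° (staggered): iPr–F gauche; 0.6 = 0.6 kcal/mol.
Max at 120° (5.6 kcal/mol), min at 300° (0.6 kcal/mol); barrier = 5.0 kcal/mol.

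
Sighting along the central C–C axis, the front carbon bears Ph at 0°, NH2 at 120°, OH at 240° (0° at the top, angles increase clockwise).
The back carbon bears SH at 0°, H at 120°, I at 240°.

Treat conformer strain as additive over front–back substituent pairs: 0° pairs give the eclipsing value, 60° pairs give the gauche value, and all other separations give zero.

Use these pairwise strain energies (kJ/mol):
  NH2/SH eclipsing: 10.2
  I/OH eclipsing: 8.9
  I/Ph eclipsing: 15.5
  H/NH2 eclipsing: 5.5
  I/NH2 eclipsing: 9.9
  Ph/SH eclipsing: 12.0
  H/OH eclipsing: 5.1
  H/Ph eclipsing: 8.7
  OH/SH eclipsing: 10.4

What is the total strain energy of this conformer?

26.4 kJ/mol

This conformer (eclipsed): Ph–SH eclipsed, NH2–H eclipsed, OH–I eclipsed; 12.0 + 5.5 + 8.9 = 26.4 kJ/mol.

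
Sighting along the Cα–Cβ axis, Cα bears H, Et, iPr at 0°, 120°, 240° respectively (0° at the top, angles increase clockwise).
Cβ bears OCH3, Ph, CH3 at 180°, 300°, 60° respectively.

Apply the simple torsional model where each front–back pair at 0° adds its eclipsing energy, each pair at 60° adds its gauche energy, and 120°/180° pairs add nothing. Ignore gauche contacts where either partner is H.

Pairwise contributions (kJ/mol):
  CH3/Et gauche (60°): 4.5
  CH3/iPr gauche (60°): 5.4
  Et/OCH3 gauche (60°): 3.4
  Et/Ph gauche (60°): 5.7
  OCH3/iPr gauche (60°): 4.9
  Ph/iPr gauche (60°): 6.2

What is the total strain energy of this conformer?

This conformer (staggered): Et(120°)/OCH3(180°) gauche 3.4; Et(120°)/CH3(60°) gauche 4.5; iPr(240°)/OCH3(180°) gauche 4.9; iPr(240°)/Ph(300°) gauche 6.2 → 19.0 kJ/mol.

19.0 kJ/mol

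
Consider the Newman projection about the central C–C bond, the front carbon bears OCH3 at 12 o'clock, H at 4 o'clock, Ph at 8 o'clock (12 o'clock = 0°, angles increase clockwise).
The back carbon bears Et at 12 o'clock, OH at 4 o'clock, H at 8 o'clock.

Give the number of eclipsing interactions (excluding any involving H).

1

Non-H eclipsing pairs: OCH3(0°)/Et(0°) — 1 interaction.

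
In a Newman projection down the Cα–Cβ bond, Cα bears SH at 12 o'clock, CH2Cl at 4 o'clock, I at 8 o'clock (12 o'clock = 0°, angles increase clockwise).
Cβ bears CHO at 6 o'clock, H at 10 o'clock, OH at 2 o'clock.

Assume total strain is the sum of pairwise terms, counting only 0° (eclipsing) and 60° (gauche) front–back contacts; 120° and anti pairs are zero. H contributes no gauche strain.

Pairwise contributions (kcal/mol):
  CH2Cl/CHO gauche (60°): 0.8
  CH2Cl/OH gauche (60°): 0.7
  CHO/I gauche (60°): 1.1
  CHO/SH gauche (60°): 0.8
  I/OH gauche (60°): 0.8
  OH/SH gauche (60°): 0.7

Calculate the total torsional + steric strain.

This conformer (staggered): SH–OH gauche, CH2Cl–CHO gauche, CH2Cl–OH gauche, I–CHO gauche; 0.7 + 0.8 + 0.7 + 1.1 = 3.3 kcal/mol.

3.3 kcal/mol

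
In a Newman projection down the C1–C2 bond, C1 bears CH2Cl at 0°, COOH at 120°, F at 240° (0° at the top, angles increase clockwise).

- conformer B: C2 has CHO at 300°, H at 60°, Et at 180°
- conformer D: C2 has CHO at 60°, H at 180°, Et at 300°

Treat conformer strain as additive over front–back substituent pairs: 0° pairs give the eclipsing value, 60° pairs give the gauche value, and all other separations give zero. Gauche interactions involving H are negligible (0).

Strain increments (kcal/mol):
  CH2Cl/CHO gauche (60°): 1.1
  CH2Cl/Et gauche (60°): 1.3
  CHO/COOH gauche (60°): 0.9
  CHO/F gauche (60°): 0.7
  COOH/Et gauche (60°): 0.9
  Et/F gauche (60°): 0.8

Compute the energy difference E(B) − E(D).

B (staggered): CH2Cl–CHO gauche, COOH–Et gauche, F–CHO gauche, F–Et gauche; 1.1 + 0.9 + 0.7 + 0.8 = 3.5 kcal/mol.
D (staggered): CH2Cl–CHO gauche, CH2Cl–Et gauche, COOH–CHO gauche, F–Et gauche; 1.1 + 1.3 + 0.9 + 0.8 = 4.1 kcal/mol.
E(B) − E(D) = 3.5 − 4.1 = -0.6 kcal/mol.

-0.6 kcal/mol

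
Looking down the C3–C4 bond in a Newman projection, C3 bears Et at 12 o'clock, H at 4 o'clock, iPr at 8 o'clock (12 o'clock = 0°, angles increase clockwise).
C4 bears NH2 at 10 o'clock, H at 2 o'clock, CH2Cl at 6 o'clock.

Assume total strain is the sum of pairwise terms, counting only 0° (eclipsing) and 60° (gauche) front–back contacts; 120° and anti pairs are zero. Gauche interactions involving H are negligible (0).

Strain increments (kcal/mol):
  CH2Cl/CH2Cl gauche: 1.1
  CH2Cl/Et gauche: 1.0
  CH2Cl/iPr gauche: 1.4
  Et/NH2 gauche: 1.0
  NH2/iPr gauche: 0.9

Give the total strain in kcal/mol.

This conformer is staggered. Et at 0° is gauche with NH2 at 300° (1.0); iPr at 240° is gauche with NH2 at 300° (0.9); iPr at 240° is gauche with CH2Cl at 180° (1.4). Total 3.3 kcal/mol.

3.3 kcal/mol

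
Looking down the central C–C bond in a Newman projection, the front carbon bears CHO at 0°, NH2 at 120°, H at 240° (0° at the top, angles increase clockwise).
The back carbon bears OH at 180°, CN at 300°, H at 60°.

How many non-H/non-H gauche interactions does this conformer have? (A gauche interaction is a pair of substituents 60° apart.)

Non-H gauche pairs: CHO(0°)/CN(300°); NH2(120°)/OH(180°) — 2 interactions.

2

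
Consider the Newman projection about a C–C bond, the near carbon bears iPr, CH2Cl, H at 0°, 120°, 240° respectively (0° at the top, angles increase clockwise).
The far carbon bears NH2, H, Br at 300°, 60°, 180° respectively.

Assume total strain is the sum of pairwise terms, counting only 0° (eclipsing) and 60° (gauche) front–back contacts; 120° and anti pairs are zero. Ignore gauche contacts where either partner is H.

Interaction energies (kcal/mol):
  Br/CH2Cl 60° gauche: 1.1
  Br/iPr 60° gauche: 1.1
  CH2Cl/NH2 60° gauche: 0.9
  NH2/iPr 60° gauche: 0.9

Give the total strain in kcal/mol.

This conformer (staggered): iPr(0°)/NH2(300°) gauche 0.9; CH2Cl(120°)/Br(180°) gauche 1.1 → 2.0 kcal/mol.

2.0 kcal/mol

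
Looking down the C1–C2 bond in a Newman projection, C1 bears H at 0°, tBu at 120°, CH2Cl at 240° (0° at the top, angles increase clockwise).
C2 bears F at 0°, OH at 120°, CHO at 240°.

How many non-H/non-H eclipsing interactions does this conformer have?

2

Non-H eclipsing pairs: tBu(120°)/OH(120°); CH2Cl(240°)/CHO(240°) — 2 interactions.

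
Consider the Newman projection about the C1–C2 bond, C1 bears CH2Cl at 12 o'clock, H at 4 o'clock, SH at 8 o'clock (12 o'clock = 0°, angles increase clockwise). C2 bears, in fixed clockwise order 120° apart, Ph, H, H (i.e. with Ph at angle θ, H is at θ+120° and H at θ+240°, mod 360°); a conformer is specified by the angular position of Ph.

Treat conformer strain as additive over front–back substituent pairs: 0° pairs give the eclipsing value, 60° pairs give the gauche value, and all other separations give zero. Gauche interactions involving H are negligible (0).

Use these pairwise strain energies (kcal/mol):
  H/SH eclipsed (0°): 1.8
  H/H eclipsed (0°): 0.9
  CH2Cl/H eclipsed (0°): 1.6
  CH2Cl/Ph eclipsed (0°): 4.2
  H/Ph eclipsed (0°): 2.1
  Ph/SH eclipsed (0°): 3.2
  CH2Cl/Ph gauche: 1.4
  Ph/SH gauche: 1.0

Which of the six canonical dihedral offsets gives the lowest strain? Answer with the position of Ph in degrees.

180°

Ph at 0° is eclipsed. CH2Cl at 0° is eclipsed with Ph at 0° (4.2); H at 120° is eclipsed with H at 120° (0.9); SH at 240° is eclipsed with H at 240° (1.8). Total 6.9 kcal/mol.
Ph at 60° is staggered. CH2Cl at 0° is gauche with Ph at 60° (1.4). Total 1.4 kcal/mol.
Ph at 120° is eclipsed. CH2Cl at 0° is eclipsed with H at 0° (1.6); H at 120° is eclipsed with Ph at 120° (2.1); SH at 240° is eclipsed with H at 240° (1.8). Total 5.5 kcal/mol.
Ph at 180° is staggered. SH at 240° is gauche with Ph at 180° (1.0). Total 1.0 kcal/mol.
Ph at 240° is eclipsed. CH2Cl at 0° is eclipsed with H at 0° (1.6); H at 120° is eclipsed with H at 120° (0.9); SH at 240° is eclipsed with Ph at 240° (3.2). Total 5.7 kcal/mol.
Ph at 300° is staggered. CH2Cl at 0° is gauche with Ph at 300° (1.4); SH at 240° is gauche with Ph at 300° (1.0). Total 2.4 kcal/mol.
The minimum (1.0 kcal/mol) occurs with Ph at 180°.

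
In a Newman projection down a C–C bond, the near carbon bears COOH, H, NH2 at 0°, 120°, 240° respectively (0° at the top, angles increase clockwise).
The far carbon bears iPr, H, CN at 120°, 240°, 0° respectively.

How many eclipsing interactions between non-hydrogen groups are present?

1

Non-H eclipsing pairs: COOH(0°)/CN(0°) — 1 interaction.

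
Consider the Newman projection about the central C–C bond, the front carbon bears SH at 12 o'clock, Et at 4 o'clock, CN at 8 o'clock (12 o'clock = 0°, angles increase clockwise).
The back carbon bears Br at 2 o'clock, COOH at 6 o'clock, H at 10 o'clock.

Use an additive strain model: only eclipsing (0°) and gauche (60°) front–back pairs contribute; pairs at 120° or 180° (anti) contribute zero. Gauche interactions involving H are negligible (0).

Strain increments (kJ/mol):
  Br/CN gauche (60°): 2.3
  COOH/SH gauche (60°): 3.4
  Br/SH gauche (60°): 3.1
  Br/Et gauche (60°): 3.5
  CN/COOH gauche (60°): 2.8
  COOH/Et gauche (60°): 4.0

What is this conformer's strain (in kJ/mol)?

This conformer (staggered): SH(0°)/Br(60°) gauche 3.1; Et(120°)/Br(60°) gauche 3.5; Et(120°)/COOH(180°) gauche 4.0; CN(240°)/COOH(180°) gauche 2.8 → 13.4 kJ/mol.

13.4 kJ/mol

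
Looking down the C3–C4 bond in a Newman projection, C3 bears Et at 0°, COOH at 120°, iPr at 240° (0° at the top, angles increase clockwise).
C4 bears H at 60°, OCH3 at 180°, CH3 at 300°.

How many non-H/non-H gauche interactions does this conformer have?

Non-H gauche pairs: Et(0°)/CH3(300°); COOH(120°)/OCH3(180°); iPr(240°)/OCH3(180°); iPr(240°)/CH3(300°) — 4 interactions.

4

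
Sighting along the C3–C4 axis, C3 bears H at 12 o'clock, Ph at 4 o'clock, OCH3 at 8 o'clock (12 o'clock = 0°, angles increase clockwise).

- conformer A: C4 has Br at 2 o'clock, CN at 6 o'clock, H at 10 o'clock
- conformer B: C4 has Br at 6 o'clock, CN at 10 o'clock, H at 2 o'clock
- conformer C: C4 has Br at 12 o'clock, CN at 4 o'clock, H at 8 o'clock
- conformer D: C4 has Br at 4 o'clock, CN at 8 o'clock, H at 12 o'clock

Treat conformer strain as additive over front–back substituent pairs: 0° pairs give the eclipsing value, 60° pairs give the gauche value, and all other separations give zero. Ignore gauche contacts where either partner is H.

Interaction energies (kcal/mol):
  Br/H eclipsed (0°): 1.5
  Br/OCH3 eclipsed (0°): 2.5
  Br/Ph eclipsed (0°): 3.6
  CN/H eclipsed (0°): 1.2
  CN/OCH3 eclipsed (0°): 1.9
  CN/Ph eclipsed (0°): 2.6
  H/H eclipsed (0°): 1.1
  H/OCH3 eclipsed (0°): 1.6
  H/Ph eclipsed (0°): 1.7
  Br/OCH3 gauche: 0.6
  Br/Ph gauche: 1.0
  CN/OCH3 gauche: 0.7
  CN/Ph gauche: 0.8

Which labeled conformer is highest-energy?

D

A is staggered. Ph at 120° is gauche with Br at 60° (1.0); Ph at 120° is gauche with CN at 180° (0.8); OCH3 at 240° is gauche with CN at 180° (0.7). Total 2.5 kcal/mol.
B is staggered. Ph at 120° is gauche with Br at 180° (1.0); OCH3 at 240° is gauche with Br at 180° (0.6); OCH3 at 240° is gauche with CN at 300° (0.7). Total 2.3 kcal/mol.
C is eclipsed. H at 0° is eclipsed with Br at 0° (1.5); Ph at 120° is eclipsed with CN at 120° (2.6); OCH3 at 240° is eclipsed with H at 240° (1.6). Total 5.7 kcal/mol.
D is eclipsed. H at 0° is eclipsed with H at 0° (1.1); Ph at 120° is eclipsed with Br at 120° (3.6); OCH3 at 240° is eclipsed with CN at 240° (1.9). Total 6.6 kcal/mol.
D has the highest total (6.6 kcal/mol).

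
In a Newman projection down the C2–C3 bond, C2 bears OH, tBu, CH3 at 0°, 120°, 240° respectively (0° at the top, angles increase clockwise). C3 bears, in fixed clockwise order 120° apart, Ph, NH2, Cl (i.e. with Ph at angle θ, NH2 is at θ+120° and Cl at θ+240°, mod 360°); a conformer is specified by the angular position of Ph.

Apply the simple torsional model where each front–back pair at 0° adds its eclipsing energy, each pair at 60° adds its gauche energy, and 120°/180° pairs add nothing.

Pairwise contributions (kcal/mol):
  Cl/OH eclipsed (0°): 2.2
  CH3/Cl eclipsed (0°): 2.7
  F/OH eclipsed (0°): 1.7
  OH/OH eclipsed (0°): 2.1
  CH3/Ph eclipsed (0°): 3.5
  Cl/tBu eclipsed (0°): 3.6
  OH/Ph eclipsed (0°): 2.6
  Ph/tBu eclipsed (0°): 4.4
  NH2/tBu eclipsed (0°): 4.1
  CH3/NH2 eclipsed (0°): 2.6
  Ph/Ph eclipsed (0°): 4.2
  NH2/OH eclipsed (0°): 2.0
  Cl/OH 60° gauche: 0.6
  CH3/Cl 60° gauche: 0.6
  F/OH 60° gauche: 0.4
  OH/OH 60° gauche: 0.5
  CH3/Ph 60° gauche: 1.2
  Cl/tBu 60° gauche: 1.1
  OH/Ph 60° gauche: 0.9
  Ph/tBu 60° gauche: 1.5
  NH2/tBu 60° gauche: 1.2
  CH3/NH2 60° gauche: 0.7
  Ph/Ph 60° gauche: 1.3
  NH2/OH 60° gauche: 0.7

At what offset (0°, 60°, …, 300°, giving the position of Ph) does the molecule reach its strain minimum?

Ph at 0° (eclipsed): OH(0°)/Ph(0°) eclipsed 2.6; tBu(120°)/NH2(120°) eclipsed 4.1; CH3(240°)/Cl(240°) eclipsed 2.7 → 9.4 kcal/mol.
Ph at 60° (staggered): OH(0°)/Ph(60°) gauche 0.9; OH(0°)/Cl(300°) gauche 0.6; tBu(120°)/Ph(60°) gauche 1.5; tBu(120°)/NH2(180°) gauche 1.2; CH3(240°)/NH2(180°) gauche 0.7; CH3(240°)/Cl(300°) gauche 0.6 → 5.5 kcal/mol.
Ph at 120° (eclipsed): OH(0°)/Cl(0°) eclipsed 2.2; tBu(120°)/Ph(120°) eclipsed 4.4; CH3(240°)/NH2(240°) eclipsed 2.6 → 9.2 kcal/mol.
Ph at 180° (staggered): OH(0°)/NH2(300°) gauche 0.7; OH(0°)/Cl(60°) gauche 0.6; tBu(120°)/Ph(180°) gauche 1.5; tBu(120°)/Cl(60°) gauche 1.1; CH3(240°)/Ph(180°) gauche 1.2; CH3(240°)/NH2(300°) gauche 0.7 → 5.8 kcal/mol.
Ph at 240° (eclipsed): OH(0°)/NH2(0°) eclipsed 2.0; tBu(120°)/Cl(120°) eclipsed 3.6; CH3(240°)/Ph(240°) eclipsed 3.5 → 9.1 kcal/mol.
Ph at 300° (staggered): OH(0°)/Ph(300°) gauche 0.9; OH(0°)/NH2(60°) gauche 0.7; tBu(120°)/NH2(60°) gauche 1.2; tBu(120°)/Cl(180°) gauche 1.1; CH3(240°)/Ph(300°) gauche 1.2; CH3(240°)/Cl(180°) gauche 0.6 → 5.7 kcal/mol.
The minimum (5.5 kcal/mol) occurs with Ph at 60°.

60°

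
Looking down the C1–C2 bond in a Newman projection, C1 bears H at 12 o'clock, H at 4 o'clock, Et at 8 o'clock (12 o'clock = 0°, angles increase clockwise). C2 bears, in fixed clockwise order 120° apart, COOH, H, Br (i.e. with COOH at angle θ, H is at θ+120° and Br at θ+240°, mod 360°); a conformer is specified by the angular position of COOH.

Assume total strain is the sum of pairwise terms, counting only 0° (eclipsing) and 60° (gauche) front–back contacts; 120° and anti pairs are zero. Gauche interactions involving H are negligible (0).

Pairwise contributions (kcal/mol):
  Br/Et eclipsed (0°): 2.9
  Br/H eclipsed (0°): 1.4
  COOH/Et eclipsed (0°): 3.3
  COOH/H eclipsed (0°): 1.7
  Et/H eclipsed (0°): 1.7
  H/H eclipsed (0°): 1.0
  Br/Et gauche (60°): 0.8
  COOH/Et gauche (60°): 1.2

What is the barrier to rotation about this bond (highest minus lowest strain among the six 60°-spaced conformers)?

4.9 kcal/mol

COOH at 0° (eclipsed): H(0°)/COOH(0°) eclipsed 1.7; H(120°)/H(120°) eclipsed 1.0; Et(240°)/Br(240°) eclipsed 2.9 → 5.6 kcal/mol.
COOH at 60° (staggered): Et(240°)/Br(300°) gauche 0.8 → 0.8 kcal/mol.
COOH at 120° (eclipsed): H(0°)/Br(0°) eclipsed 1.4; H(120°)/COOH(120°) eclipsed 1.7; Et(240°)/H(240°) eclipsed 1.7 → 4.8 kcal/mol.
COOH at 180° (staggered): Et(240°)/COOH(180°) gauche 1.2 → 1.2 kcal/mol.
COOH at 240° (eclipsed): H(0°)/H(0°) eclipsed 1.0; H(120°)/Br(120°) eclipsed 1.4; Et(240°)/COOH(240°) eclipsed 3.3 → 5.7 kcal/mol.
COOH at 300° (staggered): Et(240°)/COOH(300°) gauche 1.2; Et(240°)/Br(180°) gauche 0.8 → 2.0 kcal/mol.
Max at 240° (5.7 kcal/mol), min at 60° (0.8 kcal/mol); barrier = 4.9 kcal/mol.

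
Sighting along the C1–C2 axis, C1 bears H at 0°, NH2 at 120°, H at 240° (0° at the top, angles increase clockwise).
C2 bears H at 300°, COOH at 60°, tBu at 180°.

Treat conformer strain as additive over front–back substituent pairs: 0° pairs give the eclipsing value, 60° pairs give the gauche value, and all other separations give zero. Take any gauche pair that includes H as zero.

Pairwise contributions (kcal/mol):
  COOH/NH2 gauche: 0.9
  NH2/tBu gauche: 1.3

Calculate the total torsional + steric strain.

2.2 kcal/mol

This conformer is staggered. NH2 at 120° is gauche with COOH at 60° (0.9); NH2 at 120° is gauche with tBu at 180° (1.3). Total 2.2 kcal/mol.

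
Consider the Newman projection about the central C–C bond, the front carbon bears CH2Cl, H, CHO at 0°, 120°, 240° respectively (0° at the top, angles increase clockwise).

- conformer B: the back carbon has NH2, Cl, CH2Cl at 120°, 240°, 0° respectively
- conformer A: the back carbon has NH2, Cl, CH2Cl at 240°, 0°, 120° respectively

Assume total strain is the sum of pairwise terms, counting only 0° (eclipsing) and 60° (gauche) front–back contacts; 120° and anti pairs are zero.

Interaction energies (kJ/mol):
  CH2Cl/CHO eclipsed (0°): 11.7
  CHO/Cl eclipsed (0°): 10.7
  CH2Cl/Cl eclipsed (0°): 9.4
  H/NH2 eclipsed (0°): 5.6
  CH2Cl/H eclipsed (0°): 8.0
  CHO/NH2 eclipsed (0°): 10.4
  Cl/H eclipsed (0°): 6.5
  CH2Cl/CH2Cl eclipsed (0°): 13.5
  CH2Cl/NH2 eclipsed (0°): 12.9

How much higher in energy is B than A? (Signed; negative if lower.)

+2.0 kJ/mol

B is eclipsed. CH2Cl at 0° is eclipsed with CH2Cl at 0° (13.5); H at 120° is eclipsed with NH2 at 120° (5.6); CHO at 240° is eclipsed with Cl at 240° (10.7). Total 29.8 kJ/mol.
A is eclipsed. CH2Cl at 0° is eclipsed with Cl at 0° (9.4); H at 120° is eclipsed with CH2Cl at 120° (8.0); CHO at 240° is eclipsed with NH2 at 240° (10.4). Total 27.8 kJ/mol.
E(B) − E(A) = 29.8 − 27.8 = +2.0 kJ/mol.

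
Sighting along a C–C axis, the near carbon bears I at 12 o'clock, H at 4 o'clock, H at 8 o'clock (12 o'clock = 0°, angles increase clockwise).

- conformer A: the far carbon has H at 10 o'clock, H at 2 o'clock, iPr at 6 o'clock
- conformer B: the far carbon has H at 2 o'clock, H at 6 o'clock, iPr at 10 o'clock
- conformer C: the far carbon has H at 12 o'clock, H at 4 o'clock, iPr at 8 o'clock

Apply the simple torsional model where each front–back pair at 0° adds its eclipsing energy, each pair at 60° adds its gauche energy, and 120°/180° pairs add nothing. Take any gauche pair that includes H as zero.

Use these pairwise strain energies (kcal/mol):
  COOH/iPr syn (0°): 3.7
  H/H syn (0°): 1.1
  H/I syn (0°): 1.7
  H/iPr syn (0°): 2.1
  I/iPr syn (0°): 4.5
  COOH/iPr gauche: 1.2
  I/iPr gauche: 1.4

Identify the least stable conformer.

C

A (staggered): no non-H gauche contacts → 0.0 kcal/mol.
B (staggered): I–iPr gauche; 1.4 = 1.4 kcal/mol.
C (eclipsed): I–H eclipsed, H–H eclipsed, H–iPr eclipsed; 1.7 + 1.1 + 2.1 = 4.9 kcal/mol.
C has the highest total (4.9 kcal/mol).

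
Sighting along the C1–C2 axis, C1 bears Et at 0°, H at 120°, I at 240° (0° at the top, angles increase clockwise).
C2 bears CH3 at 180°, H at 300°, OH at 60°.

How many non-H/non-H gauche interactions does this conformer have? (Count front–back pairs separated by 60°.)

Non-H gauche pairs: Et(0°)/OH(60°); I(240°)/CH3(180°) — 2 interactions.

2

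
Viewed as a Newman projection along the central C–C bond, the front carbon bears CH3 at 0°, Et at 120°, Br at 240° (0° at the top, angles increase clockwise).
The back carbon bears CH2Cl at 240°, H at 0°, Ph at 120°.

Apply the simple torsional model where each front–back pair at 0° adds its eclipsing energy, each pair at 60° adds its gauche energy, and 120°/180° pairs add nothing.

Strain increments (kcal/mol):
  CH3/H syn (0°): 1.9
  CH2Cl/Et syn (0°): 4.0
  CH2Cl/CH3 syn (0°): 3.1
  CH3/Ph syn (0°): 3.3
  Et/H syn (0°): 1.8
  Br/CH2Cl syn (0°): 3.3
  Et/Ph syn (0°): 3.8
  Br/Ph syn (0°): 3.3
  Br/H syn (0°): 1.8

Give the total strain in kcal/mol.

9.0 kcal/mol

This conformer (eclipsed): CH3(0°)/H(0°) eclipsed 1.9; Et(120°)/Ph(120°) eclipsed 3.8; Br(240°)/CH2Cl(240°) eclipsed 3.3 → 9.0 kcal/mol.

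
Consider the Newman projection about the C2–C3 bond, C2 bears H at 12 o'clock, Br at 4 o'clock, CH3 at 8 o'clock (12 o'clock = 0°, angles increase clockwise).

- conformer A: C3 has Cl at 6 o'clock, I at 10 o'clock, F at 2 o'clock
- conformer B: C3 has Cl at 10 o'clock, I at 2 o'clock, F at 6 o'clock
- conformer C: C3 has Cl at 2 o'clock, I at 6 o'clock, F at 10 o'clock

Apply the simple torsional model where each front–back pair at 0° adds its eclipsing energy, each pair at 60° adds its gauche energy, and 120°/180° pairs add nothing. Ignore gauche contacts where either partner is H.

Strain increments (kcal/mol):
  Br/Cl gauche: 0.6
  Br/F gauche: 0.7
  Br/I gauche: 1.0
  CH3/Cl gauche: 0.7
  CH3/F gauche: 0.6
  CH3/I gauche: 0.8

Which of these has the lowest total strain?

A (staggered): Br(120°)/Cl(180°) gauche 0.6; Br(120°)/F(60°) gauche 0.7; CH3(240°)/Cl(180°) gauche 0.7; CH3(240°)/I(300°) gauche 0.8 → 2.8 kcal/mol.
B (staggered): Br(120°)/I(60°) gauche 1.0; Br(120°)/F(180°) gauche 0.7; CH3(240°)/Cl(300°) gauche 0.7; CH3(240°)/F(180°) gauche 0.6 → 3.0 kcal/mol.
C (staggered): Br(120°)/Cl(60°) gauche 0.6; Br(120°)/I(180°) gauche 1.0; CH3(240°)/I(180°) gauche 0.8; CH3(240°)/F(300°) gauche 0.6 → 3.0 kcal/mol.
A has the lowest total (2.8 kcal/mol).

A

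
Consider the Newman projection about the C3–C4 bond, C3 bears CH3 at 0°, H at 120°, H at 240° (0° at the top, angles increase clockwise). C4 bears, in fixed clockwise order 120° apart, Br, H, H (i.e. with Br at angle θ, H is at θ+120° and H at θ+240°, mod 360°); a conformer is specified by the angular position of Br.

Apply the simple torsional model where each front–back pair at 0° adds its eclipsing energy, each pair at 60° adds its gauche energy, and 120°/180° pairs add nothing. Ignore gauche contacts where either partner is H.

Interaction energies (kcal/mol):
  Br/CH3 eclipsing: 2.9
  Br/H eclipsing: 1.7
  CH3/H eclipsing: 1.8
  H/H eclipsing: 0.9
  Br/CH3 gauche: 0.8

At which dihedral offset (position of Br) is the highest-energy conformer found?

Br at 0° (eclipsed): CH3(0°)/Br(0°) eclipsed 2.9; H(120°)/H(120°) eclipsed 0.9; H(240°)/H(240°) eclipsed 0.9 → 4.7 kcal/mol.
Br at 60° (staggered): CH3(0°)/Br(60°) gauche 0.8 → 0.8 kcal/mol.
Br at 120° (eclipsed): CH3(0°)/H(0°) eclipsed 1.8; H(120°)/Br(120°) eclipsed 1.7; H(240°)/H(240°) eclipsed 0.9 → 4.4 kcal/mol.
Br at 180° (staggered): no non-H gauche contacts → 0.0 kcal/mol.
Br at 240° (eclipsed): CH3(0°)/H(0°) eclipsed 1.8; H(120°)/H(120°) eclipsed 0.9; H(240°)/Br(240°) eclipsed 1.7 → 4.4 kcal/mol.
Br at 300° (staggered): CH3(0°)/Br(300°) gauche 0.8 → 0.8 kcal/mol.
The maximum (4.7 kcal/mol) occurs with Br at 0°.

0°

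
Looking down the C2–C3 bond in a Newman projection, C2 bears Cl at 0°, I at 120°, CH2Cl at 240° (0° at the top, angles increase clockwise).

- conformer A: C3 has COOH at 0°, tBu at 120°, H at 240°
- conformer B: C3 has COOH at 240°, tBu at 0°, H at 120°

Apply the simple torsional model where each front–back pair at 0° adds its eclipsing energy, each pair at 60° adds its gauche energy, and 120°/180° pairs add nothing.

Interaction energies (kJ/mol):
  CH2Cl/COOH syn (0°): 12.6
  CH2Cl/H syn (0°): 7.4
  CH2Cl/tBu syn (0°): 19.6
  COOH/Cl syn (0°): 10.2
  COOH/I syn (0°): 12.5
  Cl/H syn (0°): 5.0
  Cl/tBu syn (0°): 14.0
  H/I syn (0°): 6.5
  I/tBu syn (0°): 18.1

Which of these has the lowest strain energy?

B

A is eclipsed. Cl at 0° is eclipsed with COOH at 0° (10.2); I at 120° is eclipsed with tBu at 120° (18.1); CH2Cl at 240° is eclipsed with H at 240° (7.4). Total 35.7 kJ/mol.
B is eclipsed. Cl at 0° is eclipsed with tBu at 0° (14.0); I at 120° is eclipsed with H at 120° (6.5); CH2Cl at 240° is eclipsed with COOH at 240° (12.6). Total 33.1 kJ/mol.
B has the lowest total (33.1 kJ/mol).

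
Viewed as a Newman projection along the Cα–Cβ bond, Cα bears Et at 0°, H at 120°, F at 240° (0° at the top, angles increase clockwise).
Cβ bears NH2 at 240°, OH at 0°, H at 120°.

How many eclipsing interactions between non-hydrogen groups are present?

Non-H eclipsing pairs: Et(0°)/OH(0°); F(240°)/NH2(240°) — 2 interactions.

2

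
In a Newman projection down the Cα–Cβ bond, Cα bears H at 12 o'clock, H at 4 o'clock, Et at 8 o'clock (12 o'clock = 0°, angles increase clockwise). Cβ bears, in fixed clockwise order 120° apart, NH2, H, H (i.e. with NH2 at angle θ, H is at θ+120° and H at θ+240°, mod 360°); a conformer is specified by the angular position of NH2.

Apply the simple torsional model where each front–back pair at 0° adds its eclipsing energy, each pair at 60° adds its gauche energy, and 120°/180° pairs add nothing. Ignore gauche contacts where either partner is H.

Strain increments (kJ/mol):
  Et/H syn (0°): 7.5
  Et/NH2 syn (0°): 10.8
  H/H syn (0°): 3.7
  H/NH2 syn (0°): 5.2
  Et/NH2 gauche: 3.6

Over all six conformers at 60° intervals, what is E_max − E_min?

NH2 at 0° (eclipsed): H(0°)/NH2(0°) eclipsed 5.2; H(120°)/H(120°) eclipsed 3.7; Et(240°)/H(240°) eclipsed 7.5 → 16.4 kJ/mol.
NH2 at 60° (staggered): no non-H gauche contacts → 0.0 kJ/mol.
NH2 at 120° (eclipsed): H(0°)/H(0°) eclipsed 3.7; H(120°)/NH2(120°) eclipsed 5.2; Et(240°)/H(240°) eclipsed 7.5 → 16.4 kJ/mol.
NH2 at 180° (staggered): Et(240°)/NH2(180°) gauche 3.6 → 3.6 kJ/mol.
NH2 at 240° (eclipsed): H(0°)/H(0°) eclipsed 3.7; H(120°)/H(120°) eclipsed 3.7; Et(240°)/NH2(240°) eclipsed 10.8 → 18.2 kJ/mol.
NH2 at 300° (staggered): Et(240°)/NH2(300°) gauche 3.6 → 3.6 kJ/mol.
Max at 240° (18.2 kJ/mol), min at 60° (0.0 kJ/mol); barrier = 18.2 kJ/mol.

18.2 kJ/mol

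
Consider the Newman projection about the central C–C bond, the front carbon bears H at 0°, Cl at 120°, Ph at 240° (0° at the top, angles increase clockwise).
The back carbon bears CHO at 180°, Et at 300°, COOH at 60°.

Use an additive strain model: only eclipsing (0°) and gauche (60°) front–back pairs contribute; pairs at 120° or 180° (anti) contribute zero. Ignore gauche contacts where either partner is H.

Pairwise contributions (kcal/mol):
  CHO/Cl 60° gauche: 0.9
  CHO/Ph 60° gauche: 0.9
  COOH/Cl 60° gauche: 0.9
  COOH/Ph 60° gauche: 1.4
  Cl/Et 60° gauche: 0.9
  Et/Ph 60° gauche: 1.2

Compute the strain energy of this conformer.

This conformer (staggered): Cl(120°)/CHO(180°) gauche 0.9; Cl(120°)/COOH(60°) gauche 0.9; Ph(240°)/CHO(180°) gauche 0.9; Ph(240°)/Et(300°) gauche 1.2 → 3.9 kcal/mol.

3.9 kcal/mol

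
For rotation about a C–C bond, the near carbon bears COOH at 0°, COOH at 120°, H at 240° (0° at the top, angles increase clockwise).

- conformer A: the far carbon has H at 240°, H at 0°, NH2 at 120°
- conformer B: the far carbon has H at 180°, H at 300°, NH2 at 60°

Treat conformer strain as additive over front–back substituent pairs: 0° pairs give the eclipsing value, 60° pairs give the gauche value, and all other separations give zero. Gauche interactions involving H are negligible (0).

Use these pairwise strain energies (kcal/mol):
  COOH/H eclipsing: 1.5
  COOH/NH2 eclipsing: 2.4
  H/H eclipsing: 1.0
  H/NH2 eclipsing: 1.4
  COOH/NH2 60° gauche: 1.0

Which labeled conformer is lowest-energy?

B

A (eclipsed): COOH–H eclipsed, COOH–NH2 eclipsed, H–H eclipsed; 1.5 + 2.4 + 1.0 = 4.9 kcal/mol.
B (staggered): COOH–NH2 gauche, COOH–NH2 gauche; 1.0 + 1.0 = 2.0 kcal/mol.
B has the lowest total (2.0 kcal/mol).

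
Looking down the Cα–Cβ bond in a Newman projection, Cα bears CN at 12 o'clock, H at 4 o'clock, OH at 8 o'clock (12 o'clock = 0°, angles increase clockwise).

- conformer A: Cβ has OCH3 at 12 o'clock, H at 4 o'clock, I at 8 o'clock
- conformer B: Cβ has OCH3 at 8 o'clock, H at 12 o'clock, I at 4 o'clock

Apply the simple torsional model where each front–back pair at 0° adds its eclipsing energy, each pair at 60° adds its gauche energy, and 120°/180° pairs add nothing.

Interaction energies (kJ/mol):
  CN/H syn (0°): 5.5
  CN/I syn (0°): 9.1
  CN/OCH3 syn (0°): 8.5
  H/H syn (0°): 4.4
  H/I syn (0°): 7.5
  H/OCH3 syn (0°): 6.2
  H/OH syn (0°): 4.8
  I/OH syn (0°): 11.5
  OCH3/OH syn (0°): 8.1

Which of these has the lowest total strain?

A (eclipsed): CN(0°)/OCH3(0°) eclipsed 8.5; H(120°)/H(120°) eclipsed 4.4; OH(240°)/I(240°) eclipsed 11.5 → 24.4 kJ/mol.
B (eclipsed): CN(0°)/H(0°) eclipsed 5.5; H(120°)/I(120°) eclipsed 7.5; OH(240°)/OCH3(240°) eclipsed 8.1 → 21.1 kJ/mol.
B has the lowest total (21.1 kJ/mol).

B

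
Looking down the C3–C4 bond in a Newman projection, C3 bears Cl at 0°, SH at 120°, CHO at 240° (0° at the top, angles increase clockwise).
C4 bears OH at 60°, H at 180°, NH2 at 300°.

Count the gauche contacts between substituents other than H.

4

Non-H gauche pairs: Cl(0°)/OH(60°); Cl(0°)/NH2(300°); SH(120°)/OH(60°); CHO(240°)/NH2(300°) — 4 interactions.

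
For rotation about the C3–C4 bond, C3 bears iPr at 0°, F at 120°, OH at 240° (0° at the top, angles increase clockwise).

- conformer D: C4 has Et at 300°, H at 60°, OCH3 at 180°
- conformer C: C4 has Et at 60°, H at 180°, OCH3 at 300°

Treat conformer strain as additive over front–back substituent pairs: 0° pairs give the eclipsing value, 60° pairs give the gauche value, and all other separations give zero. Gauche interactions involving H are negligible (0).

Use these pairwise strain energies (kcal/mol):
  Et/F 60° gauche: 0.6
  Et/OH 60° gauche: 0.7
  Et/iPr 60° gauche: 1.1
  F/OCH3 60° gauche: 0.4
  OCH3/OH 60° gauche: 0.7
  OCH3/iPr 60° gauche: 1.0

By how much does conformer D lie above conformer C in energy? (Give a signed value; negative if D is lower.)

-0.5 kcal/mol

D is staggered. iPr at 0° is gauche with Et at 300° (1.1); F at 120° is gauche with OCH3 at 180° (0.4); OH at 240° is gauche with Et at 300° (0.7); OH at 240° is gauche with OCH3 at 180° (0.7). Total 2.9 kcal/mol.
C is staggered. iPr at 0° is gauche with Et at 60° (1.1); iPr at 0° is gauche with OCH3 at 300° (1.0); F at 120° is gauche with Et at 60° (0.6); OH at 240° is gauche with OCH3 at 300° (0.7). Total 3.4 kcal/mol.
E(D) − E(C) = 2.9 − 3.4 = -0.5 kcal/mol.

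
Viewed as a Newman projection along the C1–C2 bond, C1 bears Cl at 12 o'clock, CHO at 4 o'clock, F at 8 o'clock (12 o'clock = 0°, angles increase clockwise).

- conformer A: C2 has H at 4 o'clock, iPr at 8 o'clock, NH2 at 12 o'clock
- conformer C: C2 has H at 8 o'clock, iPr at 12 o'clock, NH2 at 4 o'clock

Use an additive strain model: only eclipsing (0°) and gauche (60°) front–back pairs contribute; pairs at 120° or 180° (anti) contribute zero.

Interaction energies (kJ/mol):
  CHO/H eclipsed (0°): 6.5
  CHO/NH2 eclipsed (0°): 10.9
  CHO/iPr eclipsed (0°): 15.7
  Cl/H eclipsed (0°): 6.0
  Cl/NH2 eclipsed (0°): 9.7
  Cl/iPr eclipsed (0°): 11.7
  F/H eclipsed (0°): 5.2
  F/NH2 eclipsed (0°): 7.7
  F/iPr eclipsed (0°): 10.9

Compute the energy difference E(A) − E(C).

A (eclipsed): Cl(0°)/NH2(0°) eclipsed 9.7; CHO(120°)/H(120°) eclipsed 6.5; F(240°)/iPr(240°) eclipsed 10.9 → 27.1 kJ/mol.
C (eclipsed): Cl(0°)/iPr(0°) eclipsed 11.7; CHO(120°)/NH2(120°) eclipsed 10.9; F(240°)/H(240°) eclipsed 5.2 → 27.8 kJ/mol.
E(A) − E(C) = 27.1 − 27.8 = -0.7 kJ/mol.

-0.7 kJ/mol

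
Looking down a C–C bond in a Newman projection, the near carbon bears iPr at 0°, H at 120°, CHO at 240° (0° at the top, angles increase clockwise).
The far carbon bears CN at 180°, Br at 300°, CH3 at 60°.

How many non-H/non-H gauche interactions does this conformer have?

Non-H gauche pairs: iPr(0°)/Br(300°); iPr(0°)/CH3(60°); CHO(240°)/CN(180°); CHO(240°)/Br(300°) — 4 interactions.

4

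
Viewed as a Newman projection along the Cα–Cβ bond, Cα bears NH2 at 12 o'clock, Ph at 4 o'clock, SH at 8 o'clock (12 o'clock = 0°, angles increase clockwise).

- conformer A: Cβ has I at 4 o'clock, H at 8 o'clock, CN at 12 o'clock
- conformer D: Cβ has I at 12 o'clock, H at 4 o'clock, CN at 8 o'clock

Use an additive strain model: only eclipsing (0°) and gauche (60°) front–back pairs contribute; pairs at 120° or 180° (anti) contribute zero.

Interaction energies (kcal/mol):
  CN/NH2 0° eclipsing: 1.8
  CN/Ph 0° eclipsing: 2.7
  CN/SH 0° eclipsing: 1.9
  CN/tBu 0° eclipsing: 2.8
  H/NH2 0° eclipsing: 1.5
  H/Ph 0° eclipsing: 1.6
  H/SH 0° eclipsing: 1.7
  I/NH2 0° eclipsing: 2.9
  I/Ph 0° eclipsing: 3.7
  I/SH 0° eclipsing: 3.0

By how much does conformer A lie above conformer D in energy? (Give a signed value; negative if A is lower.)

A is eclipsed. NH2 at 0° is eclipsed with CN at 0° (1.8); Ph at 120° is eclipsed with I at 120° (3.7); SH at 240° is eclipsed with H at 240° (1.7). Total 7.2 kcal/mol.
D is eclipsed. NH2 at 0° is eclipsed with I at 0° (2.9); Ph at 120° is eclipsed with H at 120° (1.6); SH at 240° is eclipsed with CN at 240° (1.9). Total 6.4 kcal/mol.
E(A) − E(D) = 7.2 − 6.4 = +0.8 kcal/mol.

+0.8 kcal/mol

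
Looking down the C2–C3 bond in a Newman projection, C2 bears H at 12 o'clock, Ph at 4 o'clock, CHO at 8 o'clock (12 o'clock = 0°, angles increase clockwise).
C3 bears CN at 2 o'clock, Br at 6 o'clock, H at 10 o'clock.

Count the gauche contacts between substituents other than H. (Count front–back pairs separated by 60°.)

3

Non-H gauche pairs: Ph(120°)/CN(60°); Ph(120°)/Br(180°); CHO(240°)/Br(180°) — 3 interactions.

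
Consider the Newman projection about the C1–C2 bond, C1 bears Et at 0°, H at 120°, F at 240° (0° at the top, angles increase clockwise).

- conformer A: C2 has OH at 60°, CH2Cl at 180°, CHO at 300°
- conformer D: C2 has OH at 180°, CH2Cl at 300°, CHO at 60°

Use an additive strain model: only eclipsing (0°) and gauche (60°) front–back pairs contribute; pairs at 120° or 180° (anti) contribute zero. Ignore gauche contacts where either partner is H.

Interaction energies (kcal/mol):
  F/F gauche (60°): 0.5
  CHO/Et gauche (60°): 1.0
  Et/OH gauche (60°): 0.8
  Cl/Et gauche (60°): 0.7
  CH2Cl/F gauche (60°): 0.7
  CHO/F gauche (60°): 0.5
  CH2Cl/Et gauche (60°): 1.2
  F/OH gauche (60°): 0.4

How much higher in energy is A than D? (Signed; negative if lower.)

-0.3 kcal/mol

A (staggered): Et(0°)/OH(60°) gauche 0.8; Et(0°)/CHO(300°) gauche 1.0; F(240°)/CH2Cl(180°) gauche 0.7; F(240°)/CHO(300°) gauche 0.5 → 3.0 kcal/mol.
D (staggered): Et(0°)/CH2Cl(300°) gauche 1.2; Et(0°)/CHO(60°) gauche 1.0; F(240°)/OH(180°) gauche 0.4; F(240°)/CH2Cl(300°) gauche 0.7 → 3.3 kcal/mol.
E(A) − E(D) = 3.0 − 3.3 = -0.3 kcal/mol.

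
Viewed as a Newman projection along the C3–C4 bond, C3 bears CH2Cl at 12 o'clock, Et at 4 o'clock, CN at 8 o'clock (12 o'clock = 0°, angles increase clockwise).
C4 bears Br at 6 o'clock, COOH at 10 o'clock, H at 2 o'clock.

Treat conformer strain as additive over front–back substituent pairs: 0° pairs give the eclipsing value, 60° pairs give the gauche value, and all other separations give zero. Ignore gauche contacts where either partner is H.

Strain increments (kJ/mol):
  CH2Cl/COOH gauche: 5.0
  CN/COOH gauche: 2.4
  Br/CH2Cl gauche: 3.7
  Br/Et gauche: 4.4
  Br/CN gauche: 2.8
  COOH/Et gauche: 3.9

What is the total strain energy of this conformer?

This conformer (staggered): CH2Cl(0°)/COOH(300°) gauche 5.0; Et(120°)/Br(180°) gauche 4.4; CN(240°)/Br(180°) gauche 2.8; CN(240°)/COOH(300°) gauche 2.4 → 14.6 kJ/mol.

14.6 kJ/mol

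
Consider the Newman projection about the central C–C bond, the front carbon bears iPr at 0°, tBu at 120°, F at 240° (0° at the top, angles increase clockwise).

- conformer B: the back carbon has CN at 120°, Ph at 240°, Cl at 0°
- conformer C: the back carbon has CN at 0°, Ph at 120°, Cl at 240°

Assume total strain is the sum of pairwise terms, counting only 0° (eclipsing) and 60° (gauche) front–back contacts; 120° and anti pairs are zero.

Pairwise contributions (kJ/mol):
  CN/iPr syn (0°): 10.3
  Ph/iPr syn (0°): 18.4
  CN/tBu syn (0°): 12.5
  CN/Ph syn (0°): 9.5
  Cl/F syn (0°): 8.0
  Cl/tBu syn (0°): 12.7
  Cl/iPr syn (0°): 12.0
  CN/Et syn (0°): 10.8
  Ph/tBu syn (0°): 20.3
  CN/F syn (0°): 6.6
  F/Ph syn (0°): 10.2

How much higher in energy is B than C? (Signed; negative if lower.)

B (eclipsed): iPr–Cl eclipsed, tBu–CN eclipsed, F–Ph eclipsed; 12.0 + 12.5 + 10.2 = 34.7 kJ/mol.
C (eclipsed): iPr–CN eclipsed, tBu–Ph eclipsed, F–Cl eclipsed; 10.3 + 20.3 + 8.0 = 38.6 kJ/mol.
E(B) − E(C) = 34.7 − 38.6 = -3.9 kJ/mol.

-3.9 kJ/mol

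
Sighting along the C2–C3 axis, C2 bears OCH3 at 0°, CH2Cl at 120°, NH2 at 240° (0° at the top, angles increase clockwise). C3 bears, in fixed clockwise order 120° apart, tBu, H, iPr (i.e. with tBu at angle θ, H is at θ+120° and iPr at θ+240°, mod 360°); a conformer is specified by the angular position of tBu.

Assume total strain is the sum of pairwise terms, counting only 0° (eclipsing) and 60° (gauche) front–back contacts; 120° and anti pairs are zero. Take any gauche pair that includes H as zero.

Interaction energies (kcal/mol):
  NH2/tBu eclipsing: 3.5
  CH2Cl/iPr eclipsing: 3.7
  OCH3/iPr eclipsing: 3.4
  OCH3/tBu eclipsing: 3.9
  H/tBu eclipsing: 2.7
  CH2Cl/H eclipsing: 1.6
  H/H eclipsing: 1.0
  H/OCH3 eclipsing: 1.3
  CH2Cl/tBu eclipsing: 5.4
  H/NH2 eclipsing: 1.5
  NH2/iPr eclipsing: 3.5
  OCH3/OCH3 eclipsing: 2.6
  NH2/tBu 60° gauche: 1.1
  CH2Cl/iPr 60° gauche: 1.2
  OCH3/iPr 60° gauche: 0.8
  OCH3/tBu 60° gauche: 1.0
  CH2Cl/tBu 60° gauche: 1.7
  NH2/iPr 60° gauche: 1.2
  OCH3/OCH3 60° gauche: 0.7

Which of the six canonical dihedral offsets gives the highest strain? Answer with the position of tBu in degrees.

tBu at 0° (eclipsed): OCH3(0°)/tBu(0°) eclipsed 3.9; CH2Cl(120°)/H(120°) eclipsed 1.6; NH2(240°)/iPr(240°) eclipsed 3.5 → 9.0 kcal/mol.
tBu at 60° (staggered): OCH3(0°)/tBu(60°) gauche 1.0; OCH3(0°)/iPr(300°) gauche 0.8; CH2Cl(120°)/tBu(60°) gauche 1.7; NH2(240°)/iPr(300°) gauche 1.2 → 4.7 kcal/mol.
tBu at 120° (eclipsed): OCH3(0°)/iPr(0°) eclipsed 3.4; CH2Cl(120°)/tBu(120°) eclipsed 5.4; NH2(240°)/H(240°) eclipsed 1.5 → 10.3 kcal/mol.
tBu at 180° (staggered): OCH3(0°)/iPr(60°) gauche 0.8; CH2Cl(120°)/tBu(180°) gauche 1.7; CH2Cl(120°)/iPr(60°) gauche 1.2; NH2(240°)/tBu(180°) gauche 1.1 → 4.8 kcal/mol.
tBu at 240° (eclipsed): OCH3(0°)/H(0°) eclipsed 1.3; CH2Cl(120°)/iPr(120°) eclipsed 3.7; NH2(240°)/tBu(240°) eclipsed 3.5 → 8.5 kcal/mol.
tBu at 300° (staggered): OCH3(0°)/tBu(300°) gauche 1.0; CH2Cl(120°)/iPr(180°) gauche 1.2; NH2(240°)/tBu(300°) gauche 1.1; NH2(240°)/iPr(180°) gauche 1.2 → 4.5 kcal/mol.
The maximum (10.3 kcal/mol) occurs with tBu at 120°.

120°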